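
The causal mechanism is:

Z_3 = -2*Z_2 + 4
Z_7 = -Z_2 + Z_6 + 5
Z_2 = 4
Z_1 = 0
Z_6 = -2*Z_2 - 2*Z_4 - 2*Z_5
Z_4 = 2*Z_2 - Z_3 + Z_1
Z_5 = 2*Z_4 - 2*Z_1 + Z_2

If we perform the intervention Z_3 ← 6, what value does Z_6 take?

The intervention breaks the incoming arrows to Z_3: Z_3 = -2*Z_2 + 4 no longer applies, and Z_3 = 6.
Z_4 = 2*Z_2 - Z_3 + Z_1  [with Z_2=4, Z_3=6, Z_1=0]  = 2
Z_5 = 2*Z_4 - 2*Z_1 + Z_2  [with Z_4=2, Z_1=0, Z_2=4]  = 8
Z_6 = -2*Z_2 - 2*Z_4 - 2*Z_5  [with Z_2=4, Z_4=2, Z_5=8]  = -28

-28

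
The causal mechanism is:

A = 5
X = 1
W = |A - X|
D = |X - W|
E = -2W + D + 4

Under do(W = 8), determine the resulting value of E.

-5

do(W=8) replaces the equation W = |A - X| with the constant W = 8.
D = |X - W|  [with X=1, W=8]  = 7
E = -2W + D + 4  [with W=8, D=7]  = -5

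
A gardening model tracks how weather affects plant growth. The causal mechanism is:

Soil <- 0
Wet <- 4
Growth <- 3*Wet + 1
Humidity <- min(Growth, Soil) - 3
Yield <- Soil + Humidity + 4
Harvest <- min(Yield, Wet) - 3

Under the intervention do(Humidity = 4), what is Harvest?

Under do(Humidity=4), the mechanism Humidity <- min(Growth, Soil) - 3 is discarded; Humidity is fixed at 4.
Yield = Soil + Humidity + 4  [with Soil=0, Humidity=4]  = 8
Harvest = min(Yield, Wet) - 3  [with Yield=8, Wet=4]  = 1

1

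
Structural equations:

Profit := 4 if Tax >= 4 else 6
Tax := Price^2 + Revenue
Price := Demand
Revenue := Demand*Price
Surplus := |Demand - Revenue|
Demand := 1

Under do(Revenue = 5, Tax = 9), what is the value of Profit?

4

Setting Revenue = 5, Tax = 9 by intervention discards those variables' equations.
Profit = 4 if Tax >= 4 else 6  [with Tax=9]  = 4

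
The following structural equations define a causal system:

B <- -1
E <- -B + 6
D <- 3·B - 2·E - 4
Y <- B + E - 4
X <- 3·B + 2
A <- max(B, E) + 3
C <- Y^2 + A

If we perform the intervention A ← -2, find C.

2

Intervening sets A = -2 and removes its equation (A <- max(B, E) + 3).
E = -B + 6  [with B=-1]  = 7
Y = B + E - 4  [with B=-1, E=7]  = 2
C = Y^2 + A  [with Y=2, A=-2]  = 2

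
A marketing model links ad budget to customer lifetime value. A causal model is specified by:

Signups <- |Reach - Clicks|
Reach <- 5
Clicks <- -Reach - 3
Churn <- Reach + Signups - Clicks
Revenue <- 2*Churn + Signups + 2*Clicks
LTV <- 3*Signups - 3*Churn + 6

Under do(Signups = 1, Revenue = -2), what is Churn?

The joint intervention fixes Signups = 1, Revenue = -2, removing each variable's own equation.
Clicks = -Reach - 3  [with Reach=5]  = -8
Churn = Reach + Signups - Clicks  [with Reach=5, Signups=1, Clicks=-8]  = 14

14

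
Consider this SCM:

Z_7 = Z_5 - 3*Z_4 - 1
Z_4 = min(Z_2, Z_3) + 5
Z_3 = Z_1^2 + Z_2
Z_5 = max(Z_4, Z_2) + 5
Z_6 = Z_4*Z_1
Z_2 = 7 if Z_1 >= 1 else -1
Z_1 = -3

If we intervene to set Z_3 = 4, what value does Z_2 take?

Under do(Z_3=4), the mechanism Z_3 = Z_1^2 + Z_2 is discarded; Z_3 is fixed at 4.
Since Z_2 is not a descendant of the intervened variable, it is unaffected.
Z_2 = 7 if Z_1 >= 1 else -1  [with Z_1=-3]  = -1

-1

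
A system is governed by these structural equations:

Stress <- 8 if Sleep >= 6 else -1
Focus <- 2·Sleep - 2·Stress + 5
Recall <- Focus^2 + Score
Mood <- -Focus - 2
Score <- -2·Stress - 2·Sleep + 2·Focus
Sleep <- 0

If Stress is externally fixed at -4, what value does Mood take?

-15

do(Stress=-4) replaces the equation Stress <- 8 if Sleep >= 6 else -1 with the constant Stress = -4.
Focus = 2·Sleep - 2·Stress + 5  [with Sleep=0, Stress=-4]  = 13
Mood = -Focus - 2  [with Focus=13]  = -15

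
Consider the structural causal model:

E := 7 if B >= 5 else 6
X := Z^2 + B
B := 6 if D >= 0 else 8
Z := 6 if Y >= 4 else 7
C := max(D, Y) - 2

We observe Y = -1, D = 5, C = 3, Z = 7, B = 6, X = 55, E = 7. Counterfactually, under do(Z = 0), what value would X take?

6

Under do(Z=0), the mechanism Z := 6 if Y >= 4 else 7 is discarded; Z is fixed at 0.
B = 6 if D >= 0 else 8  [with D=5]  = 6
X = Z^2 + B  [with Z=0, B=6]  = 6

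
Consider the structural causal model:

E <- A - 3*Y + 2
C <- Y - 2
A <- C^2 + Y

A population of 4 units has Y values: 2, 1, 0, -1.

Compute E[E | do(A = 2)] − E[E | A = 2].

Every unit gets A=2 under the intervention. E values become -2, 1, 4, 7; E[E|do(A=2)] = 2.5.
Conditioning on A=2 selects the 2 unit(s) with Y ∈ {2, 1}. Their E values: -2, 1. Mean = -0.5.
Difference = 2.5 − (-0.5) = 3.

3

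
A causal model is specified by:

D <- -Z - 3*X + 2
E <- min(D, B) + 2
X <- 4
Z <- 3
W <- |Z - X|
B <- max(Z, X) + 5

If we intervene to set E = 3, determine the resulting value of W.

1

The intervention breaks the incoming arrows to E: E <- min(D, B) + 2 no longer applies, and E = 3.
Since W is not a descendant of the intervened variable, it is unaffected.
W = |Z - X|  [with Z=3, X=4]  = 1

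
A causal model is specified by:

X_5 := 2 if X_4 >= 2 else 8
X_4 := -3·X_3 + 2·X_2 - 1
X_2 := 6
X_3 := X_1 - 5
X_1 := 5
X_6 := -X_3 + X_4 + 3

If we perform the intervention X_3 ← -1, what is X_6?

18

The intervention breaks the incoming arrows to X_3: X_3 := X_1 - 5 no longer applies, and X_3 = -1.
X_4 = -3·X_3 + 2·X_2 - 1  [with X_3=-1, X_2=6]  = 14
X_6 = -X_3 + X_4 + 3  [with X_3=-1, X_4=14]  = 18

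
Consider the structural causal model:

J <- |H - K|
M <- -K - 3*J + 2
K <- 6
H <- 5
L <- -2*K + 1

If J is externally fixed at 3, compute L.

do(J=3) replaces the equation J <- |H - K| with the constant J = 3.
L is not downstream of the intervention, so its value is determined by the original equations.
L = -2*K + 1  [with K=6]  = -11

-11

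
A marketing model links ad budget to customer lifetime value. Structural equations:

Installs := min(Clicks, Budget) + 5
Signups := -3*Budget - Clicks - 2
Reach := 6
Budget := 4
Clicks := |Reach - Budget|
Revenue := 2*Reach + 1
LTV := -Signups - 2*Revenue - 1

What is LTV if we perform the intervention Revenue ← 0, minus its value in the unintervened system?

26

Intervening sets Revenue = 0 and removes its equation (Revenue := 2*Reach + 1).
Clicks = |Reach - Budget|  [with Reach=6, Budget=4]  = 2
Signups = -3*Budget - Clicks - 2  [with Budget=4, Clicks=2]  = -16
LTV = -Signups - 2*Revenue - 1  [with Signups=-16, Revenue=0]  = 15
Without intervention: Clicks = |Reach - Budget|  [with Reach=6, Budget=4]  = 2; Signups = -3*Budget - Clicks - 2  [with Budget=4, Clicks=2]  = -16; Revenue = 2*Reach + 1  [with Reach=6]  = 13; LTV = -Signups - 2*Revenue - 1  [with Signups=-16, Revenue=13]  = -11.
Change = 15 − (-11) = 26.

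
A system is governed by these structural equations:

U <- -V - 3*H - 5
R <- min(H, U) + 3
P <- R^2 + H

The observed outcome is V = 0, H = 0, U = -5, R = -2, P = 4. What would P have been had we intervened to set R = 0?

0

Intervening sets R = 0 and removes its equation (R <- min(H, U) + 3).
P = R^2 + H  [with R=0, H=0]  = 0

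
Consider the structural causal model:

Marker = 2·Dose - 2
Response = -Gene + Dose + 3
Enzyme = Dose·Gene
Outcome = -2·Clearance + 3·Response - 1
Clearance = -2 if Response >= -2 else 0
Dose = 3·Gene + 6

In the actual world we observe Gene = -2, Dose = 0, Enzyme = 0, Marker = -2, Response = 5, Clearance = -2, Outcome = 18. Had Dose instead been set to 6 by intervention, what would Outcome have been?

36

Under do(Dose=6), the mechanism Dose = 3·Gene + 6 is discarded; Dose is fixed at 6.
Response = -Gene + Dose + 3  [with Gene=-2, Dose=6]  = 11
Clearance = -2 if Response >= -2 else 0  [with Response=11]  = -2
Outcome = -2·Clearance + 3·Response - 1  [with Clearance=-2, Response=11]  = 36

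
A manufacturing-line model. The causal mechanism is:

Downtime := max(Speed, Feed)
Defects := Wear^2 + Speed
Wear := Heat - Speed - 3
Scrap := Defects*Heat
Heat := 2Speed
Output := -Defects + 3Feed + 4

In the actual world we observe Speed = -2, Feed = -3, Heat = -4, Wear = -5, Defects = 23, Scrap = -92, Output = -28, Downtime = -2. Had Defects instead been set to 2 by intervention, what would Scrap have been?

-8

The intervention breaks the incoming arrows to Defects: Defects := Wear^2 + Speed no longer applies, and Defects = 2.
Heat = 2Speed  [with Speed=-2]  = -4
Scrap = Defects*Heat  [with Defects=2, Heat=-4]  = -8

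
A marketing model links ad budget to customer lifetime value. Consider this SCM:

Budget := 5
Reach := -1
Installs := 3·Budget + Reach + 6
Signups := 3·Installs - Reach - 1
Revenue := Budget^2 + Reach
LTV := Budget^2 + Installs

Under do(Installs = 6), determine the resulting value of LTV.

31

The intervention breaks the incoming arrows to Installs: Installs := 3·Budget + Reach + 6 no longer applies, and Installs = 6.
LTV = Budget^2 + Installs  [with Budget=5, Installs=6]  = 31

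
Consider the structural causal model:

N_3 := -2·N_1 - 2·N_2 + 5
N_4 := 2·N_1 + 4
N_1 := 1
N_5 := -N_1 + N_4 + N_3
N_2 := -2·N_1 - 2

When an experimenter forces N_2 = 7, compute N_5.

-6

do(N_2=7) replaces the equation N_2 := -2·N_1 - 2 with the constant N_2 = 7.
N_3 = -2·N_1 - 2·N_2 + 5  [with N_1=1, N_2=7]  = -11
N_4 = 2·N_1 + 4  [with N_1=1]  = 6
N_5 = -N_1 + N_4 + N_3  [with N_1=1, N_4=6, N_3=-11]  = -6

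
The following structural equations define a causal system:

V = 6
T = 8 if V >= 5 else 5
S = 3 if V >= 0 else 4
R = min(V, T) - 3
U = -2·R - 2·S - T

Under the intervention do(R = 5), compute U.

-24

Intervening sets R = 5 and removes its equation (R = min(V, T) - 3).
T = 8 if V >= 5 else 5  [with V=6]  = 8
S = 3 if V >= 0 else 4  [with V=6]  = 3
U = -2·R - 2·S - T  [with R=5, S=3, T=8]  = -24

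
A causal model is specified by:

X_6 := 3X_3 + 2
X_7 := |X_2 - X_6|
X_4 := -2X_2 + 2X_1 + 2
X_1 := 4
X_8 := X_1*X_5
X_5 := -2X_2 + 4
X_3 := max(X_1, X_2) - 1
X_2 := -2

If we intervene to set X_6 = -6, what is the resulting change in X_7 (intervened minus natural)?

Intervening sets X_6 = -6 and removes its equation (X_6 := 3X_3 + 2).
X_7 = |X_2 - X_6|  [with X_2=-2, X_6=-6]  = 4
Without intervention: X_3 = max(X_1, X_2) - 1  [with X_1=4, X_2=-2]  = 3; X_6 = 3X_3 + 2  [with X_3=3]  = 11; X_7 = |X_2 - X_6|  [with X_2=-2, X_6=11]  = 13.
Change = 4 − 13 = -9.

-9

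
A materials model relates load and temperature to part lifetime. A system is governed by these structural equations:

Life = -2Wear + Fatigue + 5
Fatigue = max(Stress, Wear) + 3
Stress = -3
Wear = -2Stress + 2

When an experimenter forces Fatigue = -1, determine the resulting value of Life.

-12

The intervention breaks the incoming arrows to Fatigue: Fatigue = max(Stress, Wear) + 3 no longer applies, and Fatigue = -1.
Wear = -2Stress + 2  [with Stress=-3]  = 8
Life = -2Wear + Fatigue + 5  [with Wear=8, Fatigue=-1]  = -12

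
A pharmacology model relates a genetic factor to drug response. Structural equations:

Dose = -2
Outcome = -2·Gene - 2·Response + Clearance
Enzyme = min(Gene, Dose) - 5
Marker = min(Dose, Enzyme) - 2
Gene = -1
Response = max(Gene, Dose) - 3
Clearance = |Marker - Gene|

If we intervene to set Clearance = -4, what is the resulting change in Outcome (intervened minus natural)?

-12

Intervening sets Clearance = -4 and removes its equation (Clearance = |Marker - Gene|).
Response = max(Gene, Dose) - 3  [with Gene=-1, Dose=-2]  = -4
Outcome = -2·Gene - 2·Response + Clearance  [with Gene=-1, Response=-4, Clearance=-4]  = 6
Without intervention: Enzyme = min(Gene, Dose) - 5  [with Gene=-1, Dose=-2]  = -7; Marker = min(Dose, Enzyme) - 2  [with Dose=-2, Enzyme=-7]  = -9; Response = max(Gene, Dose) - 3  [with Gene=-1, Dose=-2]  = -4; Clearance = |Marker - Gene|  [with Marker=-9, Gene=-1]  = 8; Outcome = -2·Gene - 2·Response + Clearance  [with Gene=-1, Response=-4, Clearance=8]  = 18.
Change = 6 − 18 = -12.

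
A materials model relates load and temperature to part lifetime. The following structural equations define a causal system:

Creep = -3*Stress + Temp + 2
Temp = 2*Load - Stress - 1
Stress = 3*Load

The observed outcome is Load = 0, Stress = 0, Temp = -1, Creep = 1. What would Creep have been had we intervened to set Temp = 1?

3

The intervention breaks the incoming arrows to Temp: Temp = 2*Load - Stress - 1 no longer applies, and Temp = 1.
Stress = 3*Load  [with Load=0]  = 0
Creep = -3*Stress + Temp + 2  [with Stress=0, Temp=1]  = 3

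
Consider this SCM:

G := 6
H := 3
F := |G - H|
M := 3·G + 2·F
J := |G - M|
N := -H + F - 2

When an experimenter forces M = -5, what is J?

11

Intervening sets M = -5 and removes its equation (M := 3·G + 2·F).
J = |G - M|  [with G=6, M=-5]  = 11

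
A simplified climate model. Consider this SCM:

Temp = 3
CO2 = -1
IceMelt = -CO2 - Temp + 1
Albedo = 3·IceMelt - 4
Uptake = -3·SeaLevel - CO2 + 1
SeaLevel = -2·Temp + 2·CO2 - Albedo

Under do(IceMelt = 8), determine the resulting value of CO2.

-1

Under do(IceMelt=8), the mechanism IceMelt = -CO2 - Temp + 1 is discarded; IceMelt is fixed at 8.
CO2 is not downstream of the intervention, so its value is determined by the original equations.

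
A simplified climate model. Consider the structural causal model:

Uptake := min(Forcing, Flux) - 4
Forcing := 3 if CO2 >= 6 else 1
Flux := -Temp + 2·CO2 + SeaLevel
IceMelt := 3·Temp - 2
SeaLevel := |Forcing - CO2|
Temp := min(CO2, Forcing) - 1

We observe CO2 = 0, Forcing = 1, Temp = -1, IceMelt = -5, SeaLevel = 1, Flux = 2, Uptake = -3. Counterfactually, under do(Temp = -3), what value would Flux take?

4

The intervention breaks the incoming arrows to Temp: Temp := min(CO2, Forcing) - 1 no longer applies, and Temp = -3.
Forcing = 3 if CO2 >= 6 else 1  [with CO2=0]  = 1
SeaLevel = |Forcing - CO2|  [with Forcing=1, CO2=0]  = 1
Flux = -Temp + 2·CO2 + SeaLevel  [with Temp=-3, CO2=0, SeaLevel=1]  = 4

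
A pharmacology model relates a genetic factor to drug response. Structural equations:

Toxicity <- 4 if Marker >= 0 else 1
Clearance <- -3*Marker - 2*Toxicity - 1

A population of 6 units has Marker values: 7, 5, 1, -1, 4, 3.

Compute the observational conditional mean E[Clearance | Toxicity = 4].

Observing Toxicity=4 restricts to units where Toxicity's equation naturally yields 4: Marker ∈ {7, 5, 1, 4, 3}. In that subpopulation Clearance = -30, -24, -12, -21, -18, mean -21.

-21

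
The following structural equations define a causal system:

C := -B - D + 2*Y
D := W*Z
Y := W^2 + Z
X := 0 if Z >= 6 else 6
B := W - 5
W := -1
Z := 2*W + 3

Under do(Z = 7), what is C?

Under do(Z=7), the mechanism Z := 2*W + 3 is discarded; Z is fixed at 7.
Y = W^2 + Z  [with W=-1, Z=7]  = 8
D = W*Z  [with W=-1, Z=7]  = -7
B = W - 5  [with W=-1]  = -6
C = -B - D + 2*Y  [with B=-6, D=-7, Y=8]  = 29

29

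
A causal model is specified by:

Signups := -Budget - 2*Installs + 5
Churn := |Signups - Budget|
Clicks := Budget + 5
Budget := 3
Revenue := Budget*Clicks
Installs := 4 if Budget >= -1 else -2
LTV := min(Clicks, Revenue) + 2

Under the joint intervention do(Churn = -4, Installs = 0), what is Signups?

Under do(Churn = -4, Installs = 0), each intervened variable's structural equation is replaced by its fixed value.
Signups = -Budget - 2*Installs + 5  [with Budget=3, Installs=0]  = 2

2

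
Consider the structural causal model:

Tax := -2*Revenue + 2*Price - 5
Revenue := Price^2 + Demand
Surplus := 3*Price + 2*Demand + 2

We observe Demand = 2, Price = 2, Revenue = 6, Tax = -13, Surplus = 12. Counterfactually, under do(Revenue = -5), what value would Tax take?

9

The intervention breaks the incoming arrows to Revenue: Revenue := Price^2 + Demand no longer applies, and Revenue = -5.
Tax = -2*Revenue + 2*Price - 5  [with Revenue=-5, Price=2]  = 9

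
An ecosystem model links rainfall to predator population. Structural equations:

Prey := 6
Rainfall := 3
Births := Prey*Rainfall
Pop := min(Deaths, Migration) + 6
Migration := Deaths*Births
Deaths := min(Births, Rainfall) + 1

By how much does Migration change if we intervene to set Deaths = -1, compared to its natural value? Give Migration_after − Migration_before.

-90

Intervening sets Deaths = -1 and removes its equation (Deaths := min(Births, Rainfall) + 1).
Births = Prey*Rainfall  [with Prey=6, Rainfall=3]  = 18
Migration = Deaths*Births  [with Deaths=-1, Births=18]  = -18
Without intervention: Births = Prey*Rainfall  [with Prey=6, Rainfall=3]  = 18; Deaths = min(Births, Rainfall) + 1  [with Births=18, Rainfall=3]  = 4; Migration = Deaths*Births  [with Deaths=4, Births=18]  = 72.
Change = -18 − 72 = -90.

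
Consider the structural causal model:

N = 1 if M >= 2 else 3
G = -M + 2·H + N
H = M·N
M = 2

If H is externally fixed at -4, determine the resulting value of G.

-9

The intervention breaks the incoming arrows to H: H = M·N no longer applies, and H = -4.
N = 1 if M >= 2 else 3  [with M=2]  = 1
G = -M + 2·H + N  [with M=2, H=-4, N=1]  = -9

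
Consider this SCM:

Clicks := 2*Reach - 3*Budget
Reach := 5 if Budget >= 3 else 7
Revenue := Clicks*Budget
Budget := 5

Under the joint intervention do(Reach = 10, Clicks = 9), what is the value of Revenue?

Setting Reach = 10, Clicks = 9 by intervention discards those variables' equations.
Revenue = Clicks*Budget  [with Clicks=9, Budget=5]  = 45

45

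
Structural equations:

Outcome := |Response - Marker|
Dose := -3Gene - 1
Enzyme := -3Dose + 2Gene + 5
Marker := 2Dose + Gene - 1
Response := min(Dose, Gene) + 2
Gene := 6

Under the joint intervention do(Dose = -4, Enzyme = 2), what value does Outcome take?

1

Under do(Dose = -4, Enzyme = 2), each intervened variable's structural equation is replaced by its fixed value.
Marker = 2Dose + Gene - 1  [with Dose=-4, Gene=6]  = -3
Response = min(Dose, Gene) + 2  [with Dose=-4, Gene=6]  = -2
Outcome = |Response - Marker|  [with Response=-2, Marker=-3]  = 1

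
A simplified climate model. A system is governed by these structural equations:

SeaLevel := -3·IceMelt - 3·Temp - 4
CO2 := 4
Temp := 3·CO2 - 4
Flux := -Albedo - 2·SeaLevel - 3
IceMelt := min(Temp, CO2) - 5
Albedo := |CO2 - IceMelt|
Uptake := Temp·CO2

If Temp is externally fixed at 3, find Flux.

5

Under do(Temp=3), the mechanism Temp := 3·CO2 - 4 is discarded; Temp is fixed at 3.
IceMelt = min(Temp, CO2) - 5  [with Temp=3, CO2=4]  = -2
Albedo = |CO2 - IceMelt|  [with CO2=4, IceMelt=-2]  = 6
SeaLevel = -3·IceMelt - 3·Temp - 4  [with IceMelt=-2, Temp=3]  = -7
Flux = -Albedo - 2·SeaLevel - 3  [with Albedo=6, SeaLevel=-7]  = 5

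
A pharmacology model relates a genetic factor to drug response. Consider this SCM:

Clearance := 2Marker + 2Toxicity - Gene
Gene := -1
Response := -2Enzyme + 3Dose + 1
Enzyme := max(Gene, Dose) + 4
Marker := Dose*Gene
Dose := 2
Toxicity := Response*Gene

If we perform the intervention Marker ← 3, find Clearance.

17

The intervention breaks the incoming arrows to Marker: Marker := Dose*Gene no longer applies, and Marker = 3.
Enzyme = max(Gene, Dose) + 4  [with Gene=-1, Dose=2]  = 6
Response = -2Enzyme + 3Dose + 1  [with Enzyme=6, Dose=2]  = -5
Toxicity = Response*Gene  [with Response=-5, Gene=-1]  = 5
Clearance = 2Marker + 2Toxicity - Gene  [with Marker=3, Toxicity=5, Gene=-1]  = 17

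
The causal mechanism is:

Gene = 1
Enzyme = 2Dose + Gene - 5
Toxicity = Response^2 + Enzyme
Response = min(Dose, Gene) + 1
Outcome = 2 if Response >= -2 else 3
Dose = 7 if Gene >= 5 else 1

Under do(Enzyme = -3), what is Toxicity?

1

do(Enzyme=-3) replaces the equation Enzyme = 2Dose + Gene - 5 with the constant Enzyme = -3.
Dose = 7 if Gene >= 5 else 1  [with Gene=1]  = 1
Response = min(Dose, Gene) + 1  [with Dose=1, Gene=1]  = 2
Toxicity = Response^2 + Enzyme  [with Response=2, Enzyme=-3]  = 1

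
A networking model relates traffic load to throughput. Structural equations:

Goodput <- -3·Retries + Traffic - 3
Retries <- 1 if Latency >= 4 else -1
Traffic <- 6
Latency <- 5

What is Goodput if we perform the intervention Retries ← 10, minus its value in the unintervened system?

The intervention breaks the incoming arrows to Retries: Retries <- 1 if Latency >= 4 else -1 no longer applies, and Retries = 10.
Goodput = -3·Retries + Traffic - 3  [with Retries=10, Traffic=6]  = -27
Without intervention: Retries = 1 if Latency >= 4 else -1  [with Latency=5]  = 1; Goodput = -3·Retries + Traffic - 3  [with Retries=1, Traffic=6]  = 0.
Change = -27 − 0 = -27.

-27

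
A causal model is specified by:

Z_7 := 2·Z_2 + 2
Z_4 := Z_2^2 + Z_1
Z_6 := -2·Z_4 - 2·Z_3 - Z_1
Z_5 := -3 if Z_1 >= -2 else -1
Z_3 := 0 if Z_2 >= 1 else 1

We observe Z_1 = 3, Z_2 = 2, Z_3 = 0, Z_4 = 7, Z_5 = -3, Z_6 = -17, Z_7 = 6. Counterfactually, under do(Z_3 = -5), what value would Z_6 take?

The intervention breaks the incoming arrows to Z_3: Z_3 := 0 if Z_2 >= 1 else 1 no longer applies, and Z_3 = -5.
Z_4 = Z_2^2 + Z_1  [with Z_2=2, Z_1=3]  = 7
Z_6 = -2·Z_4 - 2·Z_3 - Z_1  [with Z_4=7, Z_3=-5, Z_1=3]  = -7

-7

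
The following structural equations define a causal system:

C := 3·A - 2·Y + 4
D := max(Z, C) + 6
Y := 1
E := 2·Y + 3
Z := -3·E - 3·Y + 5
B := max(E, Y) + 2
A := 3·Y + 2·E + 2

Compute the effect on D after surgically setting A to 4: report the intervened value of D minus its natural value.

-33

Under do(A=4), the mechanism A := 3·Y + 2·E + 2 is discarded; A is fixed at 4.
E = 2·Y + 3  [with Y=1]  = 5
Z = -3·E - 3·Y + 5  [with E=5, Y=1]  = -13
C = 3·A - 2·Y + 4  [with A=4, Y=1]  = 14
D = max(Z, C) + 6  [with Z=-13, C=14]  = 20
Without intervention: E = 2·Y + 3  [with Y=1]  = 5; Z = -3·E - 3·Y + 5  [with E=5, Y=1]  = -13; A = 3·Y + 2·E + 2  [with Y=1, E=5]  = 15; C = 3·A - 2·Y + 4  [with A=15, Y=1]  = 47; D = max(Z, C) + 6  [with Z=-13, C=47]  = 53.
Change = 20 − 53 = -33.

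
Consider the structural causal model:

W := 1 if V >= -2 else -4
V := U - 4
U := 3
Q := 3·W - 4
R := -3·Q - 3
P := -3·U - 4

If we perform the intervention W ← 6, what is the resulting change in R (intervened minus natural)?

The intervention breaks the incoming arrows to W: W := 1 if V >= -2 else -4 no longer applies, and W = 6.
Q = 3·W - 4  [with W=6]  = 14
R = -3·Q - 3  [with Q=14]  = -45
Without intervention: V = U - 4  [with U=3]  = -1; W = 1 if V >= -2 else -4  [with V=-1]  = 1; Q = 3·W - 4  [with W=1]  = -1; R = -3·Q - 3  [with Q=-1]  = 0.
Change = -45 − 0 = -45.

-45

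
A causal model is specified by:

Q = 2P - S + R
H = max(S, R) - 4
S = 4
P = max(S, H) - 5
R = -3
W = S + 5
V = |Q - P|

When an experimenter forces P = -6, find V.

Under do(P=-6), the mechanism P = max(S, H) - 5 is discarded; P is fixed at -6.
Q = 2P - S + R  [with P=-6, S=4, R=-3]  = -19
V = |Q - P|  [with Q=-19, P=-6]  = 13

13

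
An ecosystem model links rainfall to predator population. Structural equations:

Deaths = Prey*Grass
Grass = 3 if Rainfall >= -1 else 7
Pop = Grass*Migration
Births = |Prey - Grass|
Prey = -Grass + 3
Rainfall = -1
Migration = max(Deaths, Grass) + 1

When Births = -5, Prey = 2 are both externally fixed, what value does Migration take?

7

The joint intervention fixes Births = -5, Prey = 2, removing each variable's own equation.
Grass = 3 if Rainfall >= -1 else 7  [with Rainfall=-1]  = 3
Deaths = Prey*Grass  [with Prey=2, Grass=3]  = 6
Migration = max(Deaths, Grass) + 1  [with Deaths=6, Grass=3]  = 7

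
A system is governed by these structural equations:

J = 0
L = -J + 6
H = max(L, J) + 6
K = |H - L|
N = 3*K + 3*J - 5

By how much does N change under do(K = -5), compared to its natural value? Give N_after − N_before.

Intervening sets K = -5 and removes its equation (K = |H - L|).
N = 3*K + 3*J - 5  [with K=-5, J=0]  = -20
Without intervention: L = -J + 6  [with J=0]  = 6; H = max(L, J) + 6  [with L=6, J=0]  = 12; K = |H - L|  [with H=12, L=6]  = 6; N = 3*K + 3*J - 5  [with K=6, J=0]  = 13.
Change = -20 − 13 = -33.

-33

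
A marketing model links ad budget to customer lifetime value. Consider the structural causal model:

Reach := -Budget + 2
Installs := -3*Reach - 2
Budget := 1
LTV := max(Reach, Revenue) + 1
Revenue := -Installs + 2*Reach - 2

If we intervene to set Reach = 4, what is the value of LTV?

21

do(Reach=4) replaces the equation Reach := -Budget + 2 with the constant Reach = 4.
Installs = -3*Reach - 2  [with Reach=4]  = -14
Revenue = -Installs + 2*Reach - 2  [with Installs=-14, Reach=4]  = 20
LTV = max(Reach, Revenue) + 1  [with Reach=4, Revenue=20]  = 21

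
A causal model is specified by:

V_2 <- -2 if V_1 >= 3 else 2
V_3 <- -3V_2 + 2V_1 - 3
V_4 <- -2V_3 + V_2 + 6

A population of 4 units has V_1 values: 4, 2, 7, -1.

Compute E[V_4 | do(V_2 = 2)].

14

Every unit gets V_2=2 under the intervention. V_4 values become 10, 18, -2, 30; E[V_4|do(V_2=2)] = 14.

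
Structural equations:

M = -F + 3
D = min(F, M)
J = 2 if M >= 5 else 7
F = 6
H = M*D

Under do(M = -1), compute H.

1

do(M=-1) replaces the equation M = -F + 3 with the constant M = -1.
D = min(F, M)  [with F=6, M=-1]  = -1
H = M*D  [with M=-1, D=-1]  = 1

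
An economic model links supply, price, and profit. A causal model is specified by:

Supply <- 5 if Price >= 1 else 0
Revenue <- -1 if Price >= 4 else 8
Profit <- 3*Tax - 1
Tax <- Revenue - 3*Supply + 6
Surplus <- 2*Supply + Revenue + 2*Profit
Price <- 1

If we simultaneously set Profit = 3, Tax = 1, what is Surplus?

24

Setting Profit = 3, Tax = 1 by intervention discards those variables' equations.
Supply = 5 if Price >= 1 else 0  [with Price=1]  = 5
Revenue = -1 if Price >= 4 else 8  [with Price=1]  = 8
Surplus = 2*Supply + Revenue + 2*Profit  [with Supply=5, Revenue=8, Profit=3]  = 24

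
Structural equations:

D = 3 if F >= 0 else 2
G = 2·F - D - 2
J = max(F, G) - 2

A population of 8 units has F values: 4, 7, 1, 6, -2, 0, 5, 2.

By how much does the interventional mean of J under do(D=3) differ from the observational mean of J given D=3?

Under do(D=3), D's equation is replaced by D=3 for every unit. Per-unit J: 2, 7, -1, 5, -4, -2, 3, 0. Mean = 1.25.
Conditioning on D=3 selects the 7 unit(s) with F ∈ {4, 7, 1, 6, 0, 5, 2}. Their J values: 2, 7, -1, 5, -2, 3, 0. Mean = 2.
Difference = 1.25 − 2 = -0.75.

-0.75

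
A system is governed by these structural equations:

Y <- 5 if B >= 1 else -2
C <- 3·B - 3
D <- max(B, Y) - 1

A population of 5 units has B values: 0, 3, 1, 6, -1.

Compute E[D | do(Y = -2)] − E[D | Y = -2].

Every unit gets Y=-2 under the intervention. D values become -1, 2, 0, 5, -2; E[D|do(Y=-2)] = 0.8.
Conditioning on Y=-2 selects the 2 unit(s) with B ∈ {0, -1}. Their D values: -1, -2. Mean = -1.5.
Difference = 0.8 − (-1.5) = 2.3.

2.3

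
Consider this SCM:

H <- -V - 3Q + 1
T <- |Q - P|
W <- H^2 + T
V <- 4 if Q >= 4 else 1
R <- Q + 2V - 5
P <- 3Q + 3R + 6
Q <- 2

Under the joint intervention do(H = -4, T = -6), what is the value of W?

10

Setting H = -4, T = -6 by intervention discards those variables' equations.
W = H^2 + T  [with H=-4, T=-6]  = 10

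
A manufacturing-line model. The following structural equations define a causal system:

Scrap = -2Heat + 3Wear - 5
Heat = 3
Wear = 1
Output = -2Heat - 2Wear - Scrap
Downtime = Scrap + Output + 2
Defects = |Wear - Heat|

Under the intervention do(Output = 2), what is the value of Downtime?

-4

The intervention breaks the incoming arrows to Output: Output = -2Heat - 2Wear - Scrap no longer applies, and Output = 2.
Scrap = -2Heat + 3Wear - 5  [with Heat=3, Wear=1]  = -8
Downtime = Scrap + Output + 2  [with Scrap=-8, Output=2]  = -4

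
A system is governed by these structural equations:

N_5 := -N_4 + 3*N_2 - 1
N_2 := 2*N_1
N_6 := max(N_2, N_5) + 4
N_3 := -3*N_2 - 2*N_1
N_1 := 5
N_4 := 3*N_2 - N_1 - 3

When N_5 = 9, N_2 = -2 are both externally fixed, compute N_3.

-4

Setting N_5 = 9, N_2 = -2 by intervention discards those variables' equations.
N_3 = -3*N_2 - 2*N_1  [with N_2=-2, N_1=5]  = -4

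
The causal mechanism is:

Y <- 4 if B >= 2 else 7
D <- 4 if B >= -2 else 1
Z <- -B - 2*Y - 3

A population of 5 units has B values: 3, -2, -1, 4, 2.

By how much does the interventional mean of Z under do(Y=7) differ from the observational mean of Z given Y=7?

-2.7

do(Y=7) breaks Y's dependence on B. With Y=7 fixed, Z across the units is -20, -15, -16, -21, -19, mean -18.2.
Conditioning on Y=7 selects the 2 unit(s) with B ∈ {-2, -1}. Their Z values: -15, -16. Mean = -15.5.
Difference = -18.2 − (-15.5) = -2.7.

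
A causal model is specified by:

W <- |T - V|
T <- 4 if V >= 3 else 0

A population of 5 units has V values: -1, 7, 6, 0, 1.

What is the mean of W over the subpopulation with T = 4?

Conditioning on T=4 selects the 2 unit(s) with V ∈ {7, 6}. Their W values: 3, 2. Mean = 2.5.

2.5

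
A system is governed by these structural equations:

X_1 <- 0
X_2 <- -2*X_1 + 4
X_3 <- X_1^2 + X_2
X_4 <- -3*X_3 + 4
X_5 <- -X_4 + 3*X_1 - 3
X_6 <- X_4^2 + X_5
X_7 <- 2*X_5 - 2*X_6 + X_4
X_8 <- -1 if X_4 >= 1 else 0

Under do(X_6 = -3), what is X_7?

Intervening sets X_6 = -3 and removes its equation (X_6 <- X_4^2 + X_5).
X_2 = -2*X_1 + 4  [with X_1=0]  = 4
X_3 = X_1^2 + X_2  [with X_1=0, X_2=4]  = 4
X_4 = -3*X_3 + 4  [with X_3=4]  = -8
X_5 = -X_4 + 3*X_1 - 3  [with X_4=-8, X_1=0]  = 5
X_7 = 2*X_5 - 2*X_6 + X_4  [with X_5=5, X_6=-3, X_4=-8]  = 8

8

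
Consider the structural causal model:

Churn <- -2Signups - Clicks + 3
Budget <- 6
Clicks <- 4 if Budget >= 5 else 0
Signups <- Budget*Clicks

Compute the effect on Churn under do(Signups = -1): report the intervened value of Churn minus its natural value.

The intervention breaks the incoming arrows to Signups: Signups <- Budget*Clicks no longer applies, and Signups = -1.
Clicks = 4 if Budget >= 5 else 0  [with Budget=6]  = 4
Churn = -2Signups - Clicks + 3  [with Signups=-1, Clicks=4]  = 1
Without intervention: Clicks = 4 if Budget >= 5 else 0  [with Budget=6]  = 4; Signups = Budget*Clicks  [with Budget=6, Clicks=4]  = 24; Churn = -2Signups - Clicks + 3  [with Signups=24, Clicks=4]  = -49.
Change = 1 − (-49) = 50.

50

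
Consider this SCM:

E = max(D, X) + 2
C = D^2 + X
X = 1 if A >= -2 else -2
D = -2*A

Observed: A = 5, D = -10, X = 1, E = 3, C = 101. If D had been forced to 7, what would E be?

Under do(D=7), the mechanism D = -2*A is discarded; D is fixed at 7.
X = 1 if A >= -2 else -2  [with A=5]  = 1
E = max(D, X) + 2  [with D=7, X=1]  = 9

9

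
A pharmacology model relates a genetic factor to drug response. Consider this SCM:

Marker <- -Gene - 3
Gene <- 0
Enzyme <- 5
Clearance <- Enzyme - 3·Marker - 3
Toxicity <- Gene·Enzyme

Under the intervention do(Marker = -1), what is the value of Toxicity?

0

The intervention breaks the incoming arrows to Marker: Marker <- -Gene - 3 no longer applies, and Marker = -1.
Toxicity is not downstream of the intervention, so its value is determined by the original equations.
Toxicity = Gene·Enzyme  [with Gene=0, Enzyme=5]  = 0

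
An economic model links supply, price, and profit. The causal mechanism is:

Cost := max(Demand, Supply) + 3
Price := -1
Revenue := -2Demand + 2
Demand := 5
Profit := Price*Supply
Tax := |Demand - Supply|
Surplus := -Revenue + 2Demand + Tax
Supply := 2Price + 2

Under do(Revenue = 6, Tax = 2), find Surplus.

6

Setting Revenue = 6, Tax = 2 by intervention discards those variables' equations.
Surplus = -Revenue + 2Demand + Tax  [with Revenue=6, Demand=5, Tax=2]  = 6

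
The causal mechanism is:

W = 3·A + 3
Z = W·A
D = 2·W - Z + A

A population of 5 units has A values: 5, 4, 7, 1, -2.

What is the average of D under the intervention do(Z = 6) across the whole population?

do(Z=6) breaks Z's dependence on A. With Z=6 fixed, D across the units is 35, 28, 49, 7, -14, mean 21.

21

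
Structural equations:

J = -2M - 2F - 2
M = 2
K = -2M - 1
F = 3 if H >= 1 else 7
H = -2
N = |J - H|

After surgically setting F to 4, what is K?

The intervention breaks the incoming arrows to F: F = 3 if H >= 1 else 7 no longer applies, and F = 4.
No directed path runs from F to K, so K keeps its natural value.
K = -2M - 1  [with M=2]  = -5

-5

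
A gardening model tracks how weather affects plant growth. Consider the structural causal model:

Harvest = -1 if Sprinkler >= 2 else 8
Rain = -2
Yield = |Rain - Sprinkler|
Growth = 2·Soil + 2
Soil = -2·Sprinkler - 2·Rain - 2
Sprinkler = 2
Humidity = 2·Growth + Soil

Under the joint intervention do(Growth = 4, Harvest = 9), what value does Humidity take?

Setting Growth = 4, Harvest = 9 by intervention discards those variables' equations.
Soil = -2·Sprinkler - 2·Rain - 2  [with Sprinkler=2, Rain=-2]  = -2
Humidity = 2·Growth + Soil  [with Growth=4, Soil=-2]  = 6

6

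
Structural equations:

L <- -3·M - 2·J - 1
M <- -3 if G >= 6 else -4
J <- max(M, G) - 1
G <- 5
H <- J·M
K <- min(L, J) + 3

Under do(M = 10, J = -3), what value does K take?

Under do(M = 10, J = -3), each intervened variable's structural equation is replaced by its fixed value.
L = -3·M - 2·J - 1  [with M=10, J=-3]  = -25
K = min(L, J) + 3  [with L=-25, J=-3]  = -22

-22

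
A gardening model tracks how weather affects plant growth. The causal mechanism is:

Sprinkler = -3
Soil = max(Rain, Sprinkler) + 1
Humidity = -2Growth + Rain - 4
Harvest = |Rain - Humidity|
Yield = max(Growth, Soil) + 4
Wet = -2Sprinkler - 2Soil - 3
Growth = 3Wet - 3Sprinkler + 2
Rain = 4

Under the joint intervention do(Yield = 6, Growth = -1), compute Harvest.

2

Under do(Yield = 6, Growth = -1), each intervened variable's structural equation is replaced by its fixed value.
Humidity = -2Growth + Rain - 4  [with Growth=-1, Rain=4]  = 2
Harvest = |Rain - Humidity|  [with Rain=4, Humidity=2]  = 2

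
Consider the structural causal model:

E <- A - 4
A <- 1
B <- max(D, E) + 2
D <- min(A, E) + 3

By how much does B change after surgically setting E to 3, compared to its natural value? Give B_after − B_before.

4

Under do(E=3), the mechanism E <- A - 4 is discarded; E is fixed at 3.
D = min(A, E) + 3  [with A=1, E=3]  = 4
B = max(D, E) + 2  [with D=4, E=3]  = 6
Without intervention: E = A - 4  [with A=1]  = -3; D = min(A, E) + 3  [with A=1, E=-3]  = 0; B = max(D, E) + 2  [with D=0, E=-3]  = 2.
Change = 6 − 2 = 4.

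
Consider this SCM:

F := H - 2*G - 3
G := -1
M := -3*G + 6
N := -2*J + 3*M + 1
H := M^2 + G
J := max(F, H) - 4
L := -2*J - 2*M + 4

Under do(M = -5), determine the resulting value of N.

-54

Under do(M=-5), the mechanism M := -3*G + 6 is discarded; M is fixed at -5.
H = M^2 + G  [with M=-5, G=-1]  = 24
F = H - 2*G - 3  [with H=24, G=-1]  = 23
J = max(F, H) - 4  [with F=23, H=24]  = 20
N = -2*J + 3*M + 1  [with J=20, M=-5]  = -54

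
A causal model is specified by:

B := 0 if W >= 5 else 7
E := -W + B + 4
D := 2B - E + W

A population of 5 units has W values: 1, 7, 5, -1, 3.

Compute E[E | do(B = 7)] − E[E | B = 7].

do(B=7) breaks B's dependence on W. With B=7 fixed, E across the units is 10, 4, 6, 12, 8, mean 8.
Observing B=7 restricts to units where B's equation naturally yields 7: W ∈ {1, -1, 3}. In that subpopulation E = 10, 12, 8, mean 10.
Difference = 8 − 10 = -2.

-2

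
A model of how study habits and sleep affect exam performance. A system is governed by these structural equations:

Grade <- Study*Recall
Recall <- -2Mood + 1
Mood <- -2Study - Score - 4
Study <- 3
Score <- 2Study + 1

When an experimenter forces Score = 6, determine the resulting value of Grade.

99

do(Score=6) replaces the equation Score <- 2Study + 1 with the constant Score = 6.
Mood = -2Study - Score - 4  [with Study=3, Score=6]  = -16
Recall = -2Mood + 1  [with Mood=-16]  = 33
Grade = Study*Recall  [with Study=3, Recall=33]  = 99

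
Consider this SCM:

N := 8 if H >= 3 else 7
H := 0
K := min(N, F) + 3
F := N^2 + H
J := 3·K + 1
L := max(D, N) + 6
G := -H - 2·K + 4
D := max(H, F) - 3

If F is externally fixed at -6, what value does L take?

The intervention breaks the incoming arrows to F: F := N^2 + H no longer applies, and F = -6.
N = 8 if H >= 3 else 7  [with H=0]  = 7
D = max(H, F) - 3  [with H=0, F=-6]  = -3
L = max(D, N) + 6  [with D=-3, N=7]  = 13

13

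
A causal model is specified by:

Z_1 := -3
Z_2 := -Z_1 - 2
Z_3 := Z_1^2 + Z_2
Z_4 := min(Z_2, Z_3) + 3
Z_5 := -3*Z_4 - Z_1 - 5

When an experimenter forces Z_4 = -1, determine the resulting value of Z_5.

Intervening sets Z_4 = -1 and removes its equation (Z_4 := min(Z_2, Z_3) + 3).
Z_5 = -3*Z_4 - Z_1 - 5  [with Z_4=-1, Z_1=-3]  = 1

1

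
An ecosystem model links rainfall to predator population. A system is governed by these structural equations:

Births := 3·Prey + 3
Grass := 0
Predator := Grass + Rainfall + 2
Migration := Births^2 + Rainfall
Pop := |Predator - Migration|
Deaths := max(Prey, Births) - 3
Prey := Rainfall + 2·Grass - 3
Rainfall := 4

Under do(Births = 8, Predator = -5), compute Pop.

Under do(Births = 8, Predator = -5), each intervened variable's structural equation is replaced by its fixed value.
Migration = Births^2 + Rainfall  [with Births=8, Rainfall=4]  = 68
Pop = |Predator - Migration|  [with Predator=-5, Migration=68]  = 73

73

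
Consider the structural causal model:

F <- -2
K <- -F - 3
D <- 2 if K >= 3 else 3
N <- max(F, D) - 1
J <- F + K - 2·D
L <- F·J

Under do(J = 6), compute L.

The intervention breaks the incoming arrows to J: J <- F + K - 2·D no longer applies, and J = 6.
L = F·J  [with F=-2, J=6]  = -12

-12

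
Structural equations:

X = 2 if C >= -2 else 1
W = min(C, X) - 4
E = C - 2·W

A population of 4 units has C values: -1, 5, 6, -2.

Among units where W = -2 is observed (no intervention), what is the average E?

9.5

Conditioning on W=-2 selects the 2 unit(s) with C ∈ {5, 6}. Their E values: 9, 10. Mean = 9.5.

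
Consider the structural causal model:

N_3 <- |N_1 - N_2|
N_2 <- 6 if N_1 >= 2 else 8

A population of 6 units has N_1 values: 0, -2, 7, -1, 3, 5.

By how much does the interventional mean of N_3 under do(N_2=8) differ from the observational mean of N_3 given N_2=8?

-3

Every unit gets N_2=8 under the intervention. N_3 values become 8, 10, 1, 9, 5, 3; E[N_3|do(N_2=8)] = 6.
E[N_3|N_2=8] averages over only the 3 units with N_2=8 (N_1 = 0, -2, -1): N_3 = 8, 10, 9, mean 9.
Difference = 6 − 9 = -3.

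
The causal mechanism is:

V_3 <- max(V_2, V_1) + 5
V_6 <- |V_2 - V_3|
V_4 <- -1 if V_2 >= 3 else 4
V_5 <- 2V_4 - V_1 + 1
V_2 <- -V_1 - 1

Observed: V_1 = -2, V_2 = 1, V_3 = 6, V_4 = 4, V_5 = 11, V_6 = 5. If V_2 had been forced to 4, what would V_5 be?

do(V_2=4) replaces the equation V_2 <- -V_1 - 1 with the constant V_2 = 4.
V_4 = -1 if V_2 >= 3 else 4  [with V_2=4]  = -1
V_5 = 2V_4 - V_1 + 1  [with V_4=-1, V_1=-2]  = 1

1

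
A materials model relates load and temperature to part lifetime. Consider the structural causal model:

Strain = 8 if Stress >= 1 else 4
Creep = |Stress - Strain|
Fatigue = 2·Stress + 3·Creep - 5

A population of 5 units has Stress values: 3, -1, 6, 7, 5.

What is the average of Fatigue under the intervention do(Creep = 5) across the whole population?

18

The intervention sets Creep=5 in all 5 units regardless of Stress. Recomputing Fatigue per unit gives 16, 8, 22, 24, 20; average 18.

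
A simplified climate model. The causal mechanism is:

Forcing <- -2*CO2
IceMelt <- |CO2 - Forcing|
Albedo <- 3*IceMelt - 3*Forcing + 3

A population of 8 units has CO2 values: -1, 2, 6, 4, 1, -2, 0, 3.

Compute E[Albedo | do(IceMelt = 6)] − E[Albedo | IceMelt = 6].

9.75

Under do(IceMelt=6), IceMelt's equation is replaced by IceMelt=6 for every unit. Per-unit Albedo: 15, 33, 57, 45, 27, 9, 21, 39. Mean = 30.75.
Observing IceMelt=6 restricts to units where IceMelt's equation naturally yields 6: CO2 ∈ {2, -2}. In that subpopulation Albedo = 33, 9, mean 21.
Difference = 30.75 − 21 = 9.75.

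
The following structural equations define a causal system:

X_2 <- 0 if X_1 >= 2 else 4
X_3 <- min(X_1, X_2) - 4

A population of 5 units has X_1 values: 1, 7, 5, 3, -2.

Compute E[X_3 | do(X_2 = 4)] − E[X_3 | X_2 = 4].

do(X_2=4) breaks X_2's dependence on X_1. With X_2=4 fixed, X_3 across the units is -3, 0, 0, -1, -6, mean -2.
E[X_3|X_2=4] averages over only the 2 units with X_2=4 (X_1 = 1, -2): X_3 = -3, -6, mean -4.5.
Difference = -2 − (-4.5) = 2.5.

2.5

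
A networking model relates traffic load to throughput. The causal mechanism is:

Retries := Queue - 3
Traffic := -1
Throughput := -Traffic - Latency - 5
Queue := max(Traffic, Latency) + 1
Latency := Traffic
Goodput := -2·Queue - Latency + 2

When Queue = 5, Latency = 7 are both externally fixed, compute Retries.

2

The joint intervention fixes Queue = 5, Latency = 7, removing each variable's own equation.
Retries = Queue - 3  [with Queue=5]  = 2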